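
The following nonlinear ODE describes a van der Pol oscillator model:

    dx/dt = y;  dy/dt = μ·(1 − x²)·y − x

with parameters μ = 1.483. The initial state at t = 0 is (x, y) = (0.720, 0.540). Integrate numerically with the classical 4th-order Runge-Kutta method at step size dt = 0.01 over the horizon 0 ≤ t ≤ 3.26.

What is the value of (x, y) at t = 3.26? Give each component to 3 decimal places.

t=0.000: state=(0.720, 0.540)
step 1 (dt=0.01): k1=(0.540, -0.334), k2=(0.538, -0.341), k3=(0.538, -0.341), k4=(0.537, -0.348); state += dt/6·(k1+2k2+2k3+k4)
t=0.010: state=(0.725, 0.537)
t=0.020: state=(0.731, 0.533)
t=0.030: state=(0.736, 0.529)
continuing one RK4 step at a time; state shown every 20 steps (Δt=0.2):
t=0.200: state=(0.819, 0.446)
t=0.400: state=(0.895, 0.303)
t=0.600: state=(0.939, 0.130)
t=0.800: state=(0.946, -0.058)
t=1.000: state=(0.915, -0.251)
t=1.200: state=(0.845, -0.451)
t=1.400: state=(0.733, -0.672)
t=1.600: state=(0.573, -0.939)
t=1.800: state=(0.352, -1.289)
t=2.000: state=(0.050, -1.758)
t=2.200: state=(-0.357, -2.310)
t=2.400: state=(-0.861, -2.643)
t=2.600: state=(-1.363, -2.229)
t=2.800: state=(-1.710, -1.212)
t=3.000: state=(-1.861, -0.363)
t=3.200: state=(-1.882, 0.093)
t=3.260: state=(-1.874, 0.175)

(x, y) = (-1.874, 0.175)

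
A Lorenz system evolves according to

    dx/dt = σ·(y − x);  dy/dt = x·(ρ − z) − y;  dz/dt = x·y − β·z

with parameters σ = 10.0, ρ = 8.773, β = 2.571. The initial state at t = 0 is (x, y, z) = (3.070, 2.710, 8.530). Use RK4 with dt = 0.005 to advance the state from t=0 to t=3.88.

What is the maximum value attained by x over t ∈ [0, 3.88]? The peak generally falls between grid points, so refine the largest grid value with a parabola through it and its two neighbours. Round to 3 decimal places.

t=0.000: state=(3.070, 2.710, 8.530)
step 1 (dt=0.005): k1=(-3.600, -1.964, -13.611), k2=(-3.559, -1.857, -13.563), k3=(-3.557, -1.858, -13.562), k4=(-3.515, -1.752, -13.513); state += dt/6·(k1+2k2+2k3+k4)
t=0.005: state=(3.052, 2.701, 8.462)
t=0.010: state=(3.035, 2.692, 8.395)
t=0.015: state=(3.018, 2.685, 8.328)
continuing one RK4 step at a time; state shown every 40 steps (Δt=0.2):
t=0.200: state=(2.833, 2.976, 6.332)
t=0.400: state=(3.574, 4.144, 5.556)
t=0.600: state=(4.893, 5.534, 6.650)
t=0.800: state=(5.562, 5.481, 8.758)
t=1.000: state=(4.726, 4.139, 9.112)
t=1.200: state=(3.813, 3.560, 7.889)
t=1.400: state=(3.746, 3.908, 6.858)
t=1.600: state=(4.316, 4.674, 6.821)
t=1.800: state=(4.927, 5.113, 7.721)
t=2.000: state=(4.910, 4.721, 8.479)
t=2.200: state=(4.398, 4.146, 8.256)
t=2.400: state=(4.088, 4.047, 7.592)
t=2.600: state=(4.216, 4.364, 7.249)
t=2.800: state=(4.561, 4.723, 7.484)
t=3.000: state=(4.740, 4.741, 7.969)
t=3.200: state=(4.588, 4.459, 8.130)
t=3.400: state=(4.346, 4.258, 7.874)
t=3.600: state=(4.287, 4.316, 7.576)
t=3.800: state=(4.423, 4.513, 7.538)
t=3.880: state=(4.494, 4.579, 7.604)
largest grid value and its neighbours: x(0.775)=5.56795, x(0.780)=5.56909, x(0.785)=5.56907
parabola through these three points peaks at t≈0.782 with x≈5.56923

max x = 5.569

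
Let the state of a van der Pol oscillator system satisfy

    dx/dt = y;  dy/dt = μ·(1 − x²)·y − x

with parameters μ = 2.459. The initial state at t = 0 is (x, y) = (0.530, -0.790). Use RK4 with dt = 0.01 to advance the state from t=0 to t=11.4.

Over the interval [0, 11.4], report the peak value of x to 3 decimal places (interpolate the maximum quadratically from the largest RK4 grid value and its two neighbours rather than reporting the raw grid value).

max x = 2.022

t=0.000: state=(0.530, -0.790)
step 1 (dt=0.01): k1=(-0.790, -1.927), k2=(-0.800, -1.948), k3=(-0.800, -1.948), k4=(-0.809, -1.970); state += dt/6·(k1+2k2+2k3+k4)
t=0.010: state=(0.522, -0.809)
t=0.020: state=(0.514, -0.829)
t=0.030: state=(0.505, -0.850)
continuing one RK4 step at a time; state shown every 50 steps (Δt=0.5):
t=0.500: state=(-0.244, -2.669)
t=1.000: state=(-1.738, -1.533)
t=1.500: state=(-1.883, 0.216)
t=2.000: state=(-1.740, 0.325)
t=2.500: state=(-1.562, 0.393)
t=3.000: state=(-1.339, 0.513)
t=3.500: state=(-1.023, 0.797)
t=4.000: state=(-0.430, 1.827)
t=4.500: state=(1.209, 4.210)
t=5.000: state=(2.022, -0.023)
t=5.500: state=(1.918, -0.276)
t=6.000: state=(1.769, -0.320)
t=6.500: state=(1.596, -0.380)
t=7.000: state=(1.382, -0.486)
t=7.500: state=(1.089, -0.724)
t=8.000: state=(0.575, -1.517)
t=8.500: state=(-0.831, -4.348)
t=9.000: state=(-2.015, -0.204)
t=9.500: state=(-1.942, 0.265)
t=10.000: state=(-1.797, 0.312)
t=10.500: state=(-1.628, 0.367)
t=11.000: state=(-1.423, 0.462)
t=11.400: state=(-1.213, 0.607)
largest grid value and its neighbours: x(4.980)=2.02215, x(4.990)=2.02221, x(5.000)=2.02207
parabola through these three points peaks at t≈4.988 with x≈2.02222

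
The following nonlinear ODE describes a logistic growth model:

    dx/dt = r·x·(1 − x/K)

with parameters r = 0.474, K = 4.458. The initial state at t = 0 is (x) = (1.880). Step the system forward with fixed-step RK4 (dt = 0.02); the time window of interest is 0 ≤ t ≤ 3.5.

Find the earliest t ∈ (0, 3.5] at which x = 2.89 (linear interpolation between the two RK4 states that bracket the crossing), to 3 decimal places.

t = 1.956

t=0.000: state=(1.880)
step 1 (dt=0.02): k1=(0.515), k2=(0.516), k3=(0.516), k4=(0.516); state += dt/6·(k1+2k2+2k3+k4)
t=0.020: state=(1.890)
t=0.040: state=(1.901)
t=0.060: state=(1.911)
continuing one RK4 step at a time; state shown every 10 steps (Δt=0.2):
t=0.200: state=(1.984)
t=0.400: state=(2.089)
t=0.600: state=(2.194)
t=0.800: state=(2.300)
t=1.000: state=(2.405)
t=1.200: state=(2.510)
t=1.400: state=(2.613)
t=1.600: state=(2.714)
t=1.800: state=(2.814)
t=1.940: state=(2.882)
next step: t=1.960: state=(2.892) — x has crossed 2.89
linear interpolation between t=1.940 (2.88223) and t=1.960 (2.89187) → t≈1.956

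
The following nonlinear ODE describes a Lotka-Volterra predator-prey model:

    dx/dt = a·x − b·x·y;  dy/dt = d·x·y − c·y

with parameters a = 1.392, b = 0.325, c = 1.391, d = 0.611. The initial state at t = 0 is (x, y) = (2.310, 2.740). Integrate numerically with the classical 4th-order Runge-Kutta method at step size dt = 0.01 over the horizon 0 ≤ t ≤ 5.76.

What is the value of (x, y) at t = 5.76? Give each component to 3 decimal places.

(x, y) = (3.352, 4.486)

t=0.000: state=(2.310, 2.740)
step 1 (dt=0.01): k1=(1.158, 0.056), k2=(1.161, 0.066), k3=(1.161, 0.066), k4=(1.164, 0.075); state += dt/6·(k1+2k2+2k3+k4)
t=0.010: state=(2.322, 2.741)
t=0.020: state=(2.333, 2.742)
t=0.030: state=(2.345, 2.743)
continuing one RK4 step at a time; state shown every 20 steps (Δt=0.2):
t=0.200: state=(2.551, 2.792)
t=0.400: state=(2.799, 2.931)
t=0.600: state=(3.034, 3.170)
t=0.800: state=(3.227, 3.521)
t=1.000: state=(3.342, 3.986)
t=1.200: state=(3.347, 4.547)
t=1.400: state=(3.226, 5.151)
t=1.600: state=(2.993, 5.709)
t=1.800: state=(2.689, 6.119)
t=2.000: state=(2.369, 6.310)
t=2.200: state=(2.077, 6.265)
t=2.400: state=(1.838, 6.022)
t=2.600: state=(1.661, 5.643)
t=2.800: state=(1.543, 5.194)
t=3.000: state=(1.476, 4.727)
t=3.200: state=(1.456, 4.279)
t=3.400: state=(1.476, 3.874)
t=3.600: state=(1.533, 3.524)
t=3.800: state=(1.627, 3.235)
t=4.000: state=(1.755, 3.011)
t=4.200: state=(1.917, 2.852)
t=4.400: state=(2.110, 2.761)
t=4.600: state=(2.332, 2.741)
t=4.800: state=(2.574, 2.801)
t=5.000: state=(2.823, 2.949)
t=5.200: state=(3.055, 3.199)
t=5.400: state=(3.242, 3.561)
t=5.600: state=(3.348, 4.036)
t=5.760: state=(3.352, 4.486)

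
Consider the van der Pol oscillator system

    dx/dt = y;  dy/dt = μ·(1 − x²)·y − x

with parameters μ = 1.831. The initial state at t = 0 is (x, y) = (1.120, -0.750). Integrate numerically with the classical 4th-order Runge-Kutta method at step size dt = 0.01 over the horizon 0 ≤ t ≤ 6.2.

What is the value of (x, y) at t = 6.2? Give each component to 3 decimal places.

(x, y) = (1.806, -0.397)

t=0.000: state=(1.120, -0.750)
step 1 (dt=0.01): k1=(-0.750, -0.771), k2=(-0.754, -0.777), k3=(-0.754, -0.777), k4=(-0.758, -0.783); state += dt/6·(k1+2k2+2k3+k4)
t=0.010: state=(1.112, -0.758)
t=0.020: state=(1.105, -0.766)
t=0.030: state=(1.097, -0.774)
continuing one RK4 step at a time; state shown every 25 steps (Δt=0.25):
t=0.250: state=(0.905, -0.993)
t=0.500: state=(0.609, -1.412)
t=0.750: state=(0.169, -2.183)
t=1.000: state=(-0.517, -3.315)
t=1.250: state=(-1.382, -3.135)
t=1.500: state=(-1.906, -1.058)
t=1.750: state=(-2.013, -0.007)
t=2.000: state=(-1.972, 0.271)
t=2.250: state=(-1.892, 0.355)
t=2.500: state=(-1.797, 0.400)
t=2.750: state=(-1.692, 0.442)
t=3.000: state=(-1.575, 0.494)
t=3.250: state=(-1.444, 0.563)
t=3.500: state=(-1.291, 0.662)
t=3.750: state=(-1.108, 0.815)
t=4.000: state=(-0.876, 1.069)
t=4.250: state=(-0.557, 1.529)
t=4.500: state=(-0.078, 2.385)
t=4.750: state=(0.664, 3.497)
t=5.000: state=(1.517, 2.831)
t=5.250: state=(1.952, 0.772)
t=5.500: state=(2.017, -0.076)
t=5.750: state=(1.965, -0.293)
t=6.000: state=(1.882, -0.363)
t=6.200: state=(1.806, -0.397)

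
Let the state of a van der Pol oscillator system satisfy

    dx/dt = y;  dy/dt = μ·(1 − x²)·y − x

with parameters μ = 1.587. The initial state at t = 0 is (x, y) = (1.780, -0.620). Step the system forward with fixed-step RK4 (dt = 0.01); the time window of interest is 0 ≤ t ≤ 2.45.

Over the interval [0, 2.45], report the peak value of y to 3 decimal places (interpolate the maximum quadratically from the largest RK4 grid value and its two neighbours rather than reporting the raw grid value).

max y = -0.591

t=0.000: state=(1.780, -0.620)
step 1 (dt=0.01): k1=(-0.620, 0.354), k2=(-0.618, 0.340), k3=(-0.618, 0.340), k4=(-0.617, 0.327); state += dt/6·(k1+2k2+2k3+k4)
t=0.010: state=(1.774, -0.617)
t=0.020: state=(1.768, -0.613)
t=0.030: state=(1.762, -0.611)
continuing one RK4 step at a time; state shown every 10 steps (Δt=0.1):
t=0.100: state=(1.719, -0.597)
t=0.200: state=(1.660, -0.591)
t=0.300: state=(1.601, -0.598)
t=0.400: state=(1.540, -0.614)
t=0.500: state=(1.478, -0.638)
t=0.600: state=(1.412, -0.670)
t=0.700: state=(1.343, -0.709)
t=0.800: state=(1.270, -0.758)
t=0.900: state=(1.192, -0.817)
t=1.000: state=(1.106, -0.888)
t=1.100: state=(1.013, -0.976)
t=1.200: state=(0.911, -1.084)
t=1.300: state=(0.796, -1.219)
t=1.400: state=(0.666, -1.388)
t=1.500: state=(0.517, -1.601)
t=1.600: state=(0.344, -1.867)
t=1.700: state=(0.141, -2.193)
t=1.800: state=(-0.097, -2.571)
t=1.900: state=(-0.374, -2.960)
t=2.000: state=(-0.686, -3.260)
t=2.100: state=(-1.017, -3.315)
t=2.200: state=(-1.336, -2.998)
t=2.300: state=(-1.606, -2.350)
t=2.400: state=(-1.802, -1.584)
t=2.450: state=(-1.872, -1.228)
largest grid value and its neighbours: y(0.180)=-0.59100, y(0.190)=-0.59094, y(0.200)=-0.59101
parabola through these three points peaks at t≈0.189 with y≈-0.59094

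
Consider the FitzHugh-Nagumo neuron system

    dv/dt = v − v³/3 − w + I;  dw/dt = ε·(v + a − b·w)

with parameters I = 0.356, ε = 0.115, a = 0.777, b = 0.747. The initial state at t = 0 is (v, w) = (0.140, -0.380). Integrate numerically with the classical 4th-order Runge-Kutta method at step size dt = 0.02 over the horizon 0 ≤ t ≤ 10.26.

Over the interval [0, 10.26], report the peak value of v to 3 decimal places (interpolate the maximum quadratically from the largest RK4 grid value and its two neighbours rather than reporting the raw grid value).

max v = 1.824

t=0.000: state=(0.140, -0.380)
step 1 (dt=0.02): k1=(0.875, 0.138), k2=(0.882, 0.139), k3=(0.882, 0.139), k4=(0.890, 0.140); state += dt/6·(k1+2k2+2k3+k4)
t=0.020: state=(0.158, -0.377)
t=0.040: state=(0.176, -0.374)
t=0.060: state=(0.194, -0.372)
continuing one RK4 step at a time; state shown every 25 steps (Δt=0.5):
t=0.500: state=(0.669, -0.298)
t=1.000: state=(1.287, -0.187)
t=1.500: state=(1.691, -0.050)
t=2.000: state=(1.817, 0.096)
t=2.500: state=(1.815, 0.238)
t=3.000: state=(1.773, 0.373)
t=3.500: state=(1.718, 0.499)
t=4.000: state=(1.658, 0.617)
t=4.500: state=(1.595, 0.726)
t=5.000: state=(1.530, 0.827)
t=5.500: state=(1.460, 0.921)
t=6.000: state=(1.387, 1.006)
t=6.500: state=(1.308, 1.083)
t=7.000: state=(1.221, 1.152)
t=7.500: state=(1.124, 1.214)
t=8.000: state=(1.012, 1.267)
t=8.500: state=(0.877, 1.310)
t=9.000: state=(0.703, 1.344)
t=9.500: state=(0.463, 1.364)
t=10.000: state=(0.100, 1.367)
t=10.260: state=(-0.170, 1.359)
largest grid value and its neighbours: v(2.200)=1.82416, v(2.220)=1.82417, v(2.240)=1.82406
parabola through these three points peaks at t≈2.211 with v≈1.82418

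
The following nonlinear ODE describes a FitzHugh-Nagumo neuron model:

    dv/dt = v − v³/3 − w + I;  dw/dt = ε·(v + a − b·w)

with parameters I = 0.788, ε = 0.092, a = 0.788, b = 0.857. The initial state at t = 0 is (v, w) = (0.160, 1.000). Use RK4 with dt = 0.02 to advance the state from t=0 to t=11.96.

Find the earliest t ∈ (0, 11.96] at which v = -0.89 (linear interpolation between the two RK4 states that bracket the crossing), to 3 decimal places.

t=0.000: state=(0.160, 1.000)
step 1 (dt=0.02): k1=(-0.053, 0.008), k2=(-0.054, 0.008), k3=(-0.054, 0.008), k4=(-0.055, 0.008); state += dt/6·(k1+2k2+2k3+k4)
t=0.020: state=(0.159, 1.000)
t=0.040: state=(0.158, 1.000)
t=0.060: state=(0.157, 1.000)
continuing one RK4 step at a time; state shown every 25 steps (Δt=0.5):
t=0.500: state=(0.124, 1.003)
t=1.000: state=(0.065, 1.005)
t=1.500: state=(-0.033, 1.002)
t=2.000: state=(-0.191, 0.994)
t=2.500: state=(-0.438, 0.977)
t=3.000: state=(-0.788, 0.948)
t=3.120: state=(-0.884, 0.938)
next step: t=3.140: state=(-0.900, 0.937) — v has crossed -0.89
linear interpolation between t=3.120 (-0.88371) and t=3.140 (-0.89981) → t≈3.128

t = 3.128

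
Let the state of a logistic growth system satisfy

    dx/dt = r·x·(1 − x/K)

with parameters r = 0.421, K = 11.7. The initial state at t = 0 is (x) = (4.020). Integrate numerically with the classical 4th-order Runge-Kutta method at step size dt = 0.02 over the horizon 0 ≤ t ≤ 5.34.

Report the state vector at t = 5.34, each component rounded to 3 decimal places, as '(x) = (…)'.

(x) = (9.736)

t=0.000: state=(4.020)
step 1 (dt=0.02): k1=(1.111), k2=(1.112), k3=(1.112), k4=(1.114); state += dt/6·(k1+2k2+2k3+k4)
t=0.020: state=(4.042)
t=0.040: state=(4.065)
t=0.060: state=(4.087)
continuing one RK4 step at a time; state shown every 10 steps (Δt=0.2):
t=0.200: state=(4.245)
t=0.400: state=(4.475)
t=0.600: state=(4.710)
t=0.800: state=(4.949)
t=1.000: state=(5.191)
t=1.200: state=(5.435)
t=1.400: state=(5.681)
t=1.600: state=(5.927)
t=1.800: state=(6.173)
t=2.000: state=(6.418)
t=2.200: state=(6.660)
t=2.400: state=(6.900)
t=2.600: state=(7.137)
t=2.800: state=(7.369)
t=3.000: state=(7.596)
t=3.200: state=(7.817)
t=3.400: state=(8.033)
t=3.600: state=(8.241)
t=3.800: state=(8.443)
t=4.000: state=(8.637)
t=4.200: state=(8.824)
t=4.400: state=(9.002)
t=4.600: state=(9.173)
t=4.800: state=(9.336)
t=5.000: state=(9.491)
t=5.200: state=(9.638)
t=5.340: state=(9.736)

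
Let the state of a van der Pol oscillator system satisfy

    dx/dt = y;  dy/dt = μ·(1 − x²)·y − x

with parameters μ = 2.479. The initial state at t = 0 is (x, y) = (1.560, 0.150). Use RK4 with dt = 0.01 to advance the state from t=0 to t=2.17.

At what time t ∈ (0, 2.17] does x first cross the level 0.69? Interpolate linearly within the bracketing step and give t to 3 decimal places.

t=0.000: state=(1.560, 0.150)
step 1 (dt=0.01): k1=(0.150, -2.093), k2=(0.140, -2.057), k3=(0.140, -2.058), k4=(0.129, -2.023); state += dt/6·(k1+2k2+2k3+k4)
t=0.010: state=(1.561, 0.129)
t=0.020: state=(1.563, 0.110)
t=0.030: state=(1.564, 0.090)
continuing one RK4 step at a time; state shown every 10 steps (Δt=0.1):
t=0.100: state=(1.566, -0.027)
t=0.200: state=(1.556, -0.150)
t=0.300: state=(1.537, -0.237)
t=0.400: state=(1.510, -0.301)
t=0.500: state=(1.477, -0.351)
t=0.600: state=(1.440, -0.393)
t=0.700: state=(1.399, -0.431)
t=0.800: state=(1.354, -0.469)
t=0.900: state=(1.305, -0.509)
t=1.000: state=(1.252, -0.553)
t=1.100: state=(1.194, -0.605)
t=1.200: state=(1.131, -0.666)
t=1.300: state=(1.060, -0.740)
t=1.400: state=(0.982, -0.834)
t=1.500: state=(0.893, -0.955)
t=1.600: state=(0.790, -1.113)
t=1.680: state=(0.694, -1.279)
next step: t=1.690: state=(0.681, -1.303) — x has crossed 0.69
linear interpolation between t=1.680 (0.69421) and t=1.690 (0.68130) → t≈1.683

t = 1.683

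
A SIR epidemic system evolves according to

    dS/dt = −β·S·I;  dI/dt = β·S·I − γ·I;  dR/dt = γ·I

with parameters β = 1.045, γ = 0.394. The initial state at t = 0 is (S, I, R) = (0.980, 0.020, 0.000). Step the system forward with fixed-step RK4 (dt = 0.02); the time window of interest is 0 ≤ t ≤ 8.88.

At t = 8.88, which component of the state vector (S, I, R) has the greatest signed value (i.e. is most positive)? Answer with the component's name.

t=0.000: state=(0.980, 0.020, 0.000)
step 1 (dt=0.02): k1=(-0.020, 0.013, 0.008), k2=(-0.021, 0.013, 0.008), k3=(-0.021, 0.013, 0.008), k4=(-0.021, 0.013, 0.008); state += dt/6·(k1+2k2+2k3+k4)
t=0.020: state=(0.980, 0.020, 0.000)
t=0.040: state=(0.979, 0.021, 0.000)
t=0.060: state=(0.979, 0.021, 0.000)
continuing one RK4 step at a time; state shown every 25 steps (Δt=0.5):
t=0.500: state=(0.968, 0.027, 0.005)
t=1.000: state=(0.952, 0.037, 0.011)
t=1.500: state=(0.931, 0.050, 0.019)
t=2.000: state=(0.903, 0.066, 0.031)
t=2.500: state=(0.868, 0.086, 0.046)
t=3.000: state=(0.825, 0.110, 0.065)
t=3.500: state=(0.773, 0.137, 0.089)
t=4.000: state=(0.714, 0.166, 0.119)
t=4.500: state=(0.650, 0.195, 0.155)
t=5.000: state=(0.583, 0.221, 0.196)
t=5.500: state=(0.516, 0.242, 0.242)
t=6.000: state=(0.453, 0.256, 0.291)
t=6.500: state=(0.396, 0.262, 0.342)
t=7.000: state=(0.345, 0.261, 0.394)
t=7.500: state=(0.301, 0.254, 0.445)
t=8.000: state=(0.265, 0.242, 0.494)
t=8.500: state=(0.234, 0.226, 0.540)
t=8.880: state=(0.215, 0.213, 0.573)
compare at T: S=0.215, I=0.213, R=0.573

largest component: R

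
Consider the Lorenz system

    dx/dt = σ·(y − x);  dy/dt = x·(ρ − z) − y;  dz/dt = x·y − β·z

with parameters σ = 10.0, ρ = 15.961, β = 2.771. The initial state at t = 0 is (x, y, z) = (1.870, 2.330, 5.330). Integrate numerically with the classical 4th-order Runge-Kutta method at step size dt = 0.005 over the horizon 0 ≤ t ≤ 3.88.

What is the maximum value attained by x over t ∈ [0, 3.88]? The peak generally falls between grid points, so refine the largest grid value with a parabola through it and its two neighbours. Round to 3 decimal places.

max x = 11.255

t=0.000: state=(1.870, 2.330, 5.330)
step 1 (dt=0.005): k1=(4.600, 17.550, -10.412), k2=(4.924, 17.677, -10.231), k3=(4.919, 17.685, -10.230), k4=(5.238, 17.820, -10.046); state += dt/6·(k1+2k2+2k3+k4)
t=0.005: state=(1.895, 2.418, 5.279)
t=0.010: state=(1.922, 2.508, 5.230)
t=0.015: state=(1.953, 2.600, 5.182)
continuing one RK4 step at a time; state shown every 40 steps (Δt=0.2):
t=0.200: state=(5.189, 8.171, 5.851)
t=0.400: state=(11.245, 11.591, 19.819)
t=0.600: state=(4.611, 1.083, 18.402)
t=0.800: state=(1.506, 1.323, 10.909)
t=1.000: state=(2.427, 3.519, 6.940)
t=1.200: state=(6.521, 9.601, 8.600)
t=1.400: state=(10.289, 8.783, 20.861)
t=1.600: state=(4.053, 1.702, 16.620)
t=1.800: state=(2.400, 2.677, 10.374)
t=2.000: state=(4.516, 6.418, 8.297)
t=2.200: state=(9.251, 11.008, 15.375)
t=2.400: state=(7.004, 4.035, 19.387)
t=2.600: state=(3.302, 2.794, 13.145)
t=2.800: state=(4.175, 5.442, 9.735)
t=3.000: state=(7.904, 9.868, 13.259)
t=3.200: state=(8.095, 6.103, 19.208)
t=3.400: state=(4.327, 3.350, 14.739)
t=3.600: state=(4.384, 5.265, 11.066)
t=3.800: state=(7.262, 8.906, 13.017)
t=3.880: state=(8.330, 9.206, 15.618)
largest grid value and its neighbours: x(0.400)=11.24489, x(0.405)=11.25482, x(0.410)=11.24993
parabola through these three points peaks at t≈0.406 with x≈11.25504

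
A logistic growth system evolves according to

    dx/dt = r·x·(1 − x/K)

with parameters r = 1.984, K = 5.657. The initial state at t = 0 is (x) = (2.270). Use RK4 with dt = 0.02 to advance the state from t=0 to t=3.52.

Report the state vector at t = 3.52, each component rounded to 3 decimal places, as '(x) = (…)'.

t=0.000: state=(2.270)
step 1 (dt=0.02): k1=(2.696), k2=(2.707), k3=(2.707), k4=(2.717); state += dt/6·(k1+2k2+2k3+k4)
t=0.020: state=(2.324)
t=0.040: state=(2.379)
t=0.060: state=(2.434)
continuing one RK4 step at a time; state shown every 10 steps (Δt=0.2):
t=0.200: state=(2.824)
t=0.400: state=(3.378)
t=0.600: state=(3.891)
t=0.800: state=(4.334)
t=1.000: state=(4.694)
t=1.200: state=(4.971)
t=1.400: state=(5.177)
t=1.600: state=(5.325)
t=1.800: state=(5.429)
t=2.000: state=(5.502)
t=2.200: state=(5.552)
t=2.400: state=(5.586)
t=2.600: state=(5.609)
t=2.800: state=(5.625)
t=3.000: state=(5.635)
t=3.200: state=(5.642)
t=3.400: state=(5.647)
t=3.520: state=(5.649)

(x) = (5.649)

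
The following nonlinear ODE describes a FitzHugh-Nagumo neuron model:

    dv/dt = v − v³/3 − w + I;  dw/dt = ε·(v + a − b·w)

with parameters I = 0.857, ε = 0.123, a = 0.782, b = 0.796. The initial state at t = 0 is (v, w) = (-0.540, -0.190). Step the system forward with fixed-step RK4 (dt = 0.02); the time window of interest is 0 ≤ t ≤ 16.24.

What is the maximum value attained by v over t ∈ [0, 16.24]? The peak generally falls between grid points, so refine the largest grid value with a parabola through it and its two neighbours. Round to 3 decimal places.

max v = 1.933

t=0.000: state=(-0.540, -0.190)
step 1 (dt=0.02): k1=(0.559, 0.048), k2=(0.563, 0.049), k3=(0.563, 0.049), k4=(0.567, 0.050); state += dt/6·(k1+2k2+2k3+k4)
t=0.020: state=(-0.529, -0.189)
t=0.040: state=(-0.517, -0.188)
t=0.060: state=(-0.506, -0.187)
continuing one RK4 step at a time; state shown every 50 steps (Δt=1):
t=1.000: state=(0.305, -0.100)
t=2.000: state=(1.662, 0.121)
t=3.000: state=(1.931, 0.420)
t=4.000: state=(1.851, 0.695)
t=5.000: state=(1.747, 0.932)
t=6.000: state=(1.640, 1.135)
t=7.000: state=(1.529, 1.307)
t=8.000: state=(1.413, 1.449)
t=9.000: state=(1.288, 1.564)
t=10.000: state=(1.148, 1.652)
t=11.000: state=(0.979, 1.715)
t=12.000: state=(0.749, 1.748)
t=13.000: state=(0.362, 1.744)
t=14.000: state=(-0.503, 1.671)
t=15.000: state=(-1.713, 1.469)
t=16.000: state=(-1.900, 1.206)
t=16.240: state=(-1.887, 1.145)
largest grid value and its neighbours: v(2.840)=1.93304, v(2.860)=1.93316, v(2.880)=1.93316
parabola through these three points peaks at t≈2.870 with v≈1.93318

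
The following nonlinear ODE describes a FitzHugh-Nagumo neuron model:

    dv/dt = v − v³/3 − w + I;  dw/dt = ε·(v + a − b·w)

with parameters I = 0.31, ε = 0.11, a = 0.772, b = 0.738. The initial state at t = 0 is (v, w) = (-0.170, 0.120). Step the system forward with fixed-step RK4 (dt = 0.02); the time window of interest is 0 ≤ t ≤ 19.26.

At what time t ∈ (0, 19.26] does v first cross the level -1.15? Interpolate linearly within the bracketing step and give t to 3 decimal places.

t=0.000: state=(-0.170, 0.120)
step 1 (dt=0.02): k1=(0.022, 0.056), k2=(0.021, 0.056), k3=(0.021, 0.056), k4=(0.021, 0.056); state += dt/6·(k1+2k2+2k3+k4)
t=0.020: state=(-0.170, 0.121)
t=0.040: state=(-0.169, 0.122)
t=0.060: state=(-0.169, 0.123)
continuing one RK4 step at a time; state shown every 50 steps (Δt=1):
t=1.000: state=(-0.173, 0.175)
t=2.000: state=(-0.267, 0.220)
t=3.000: state=(-0.560, 0.243)
t=4.000: state=(-1.101, 0.219)
t=4.080: state=(-1.146, 0.214)
next step: t=4.100: state=(-1.157, 0.213) — v has crossed -1.15
linear interpolation between t=4.080 (-1.14603) and t=4.100 (-1.15696) → t≈4.087

t = 4.087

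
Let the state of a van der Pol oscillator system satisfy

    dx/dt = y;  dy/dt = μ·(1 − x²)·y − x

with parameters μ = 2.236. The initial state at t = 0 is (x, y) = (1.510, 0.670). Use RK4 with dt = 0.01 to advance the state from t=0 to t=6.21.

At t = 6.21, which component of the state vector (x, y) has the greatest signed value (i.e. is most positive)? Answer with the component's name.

t=0.000: state=(1.510, 0.670)
step 1 (dt=0.01): k1=(0.670, -3.428), k2=(0.653, -3.397), k3=(0.653, -3.397), k4=(0.636, -3.365); state += dt/6·(k1+2k2+2k3+k4)
t=0.010: state=(1.517, 0.636)
t=0.020: state=(1.523, 0.603)
t=0.030: state=(1.529, 0.570)
continuing one RK4 step at a time; state shown every 25 steps (Δt=0.25):
t=0.250: state=(1.589, 0.033)
t=0.500: state=(1.556, -0.254)
t=0.750: state=(1.473, -0.394)
t=1.000: state=(1.362, -0.497)
t=1.250: state=(1.224, -0.613)
t=1.500: state=(1.051, -0.784)
t=1.750: state=(0.821, -1.081)
t=2.000: state=(0.487, -1.668)
t=2.250: state=(-0.065, -2.875)
t=2.500: state=(-0.969, -4.096)
t=2.750: state=(-1.791, -1.974)
t=3.000: state=(-2.014, -0.179)
t=3.250: state=(-1.997, 0.209)
t=3.500: state=(-1.933, 0.289)
t=3.750: state=(-1.856, 0.320)
t=4.000: state=(-1.773, 0.347)
t=4.250: state=(-1.683, 0.377)
t=4.500: state=(-1.584, 0.417)
t=4.750: state=(-1.473, 0.469)
t=5.000: state=(-1.347, 0.543)
t=5.250: state=(-1.199, 0.655)
t=5.500: state=(-1.014, 0.839)
t=5.750: state=(-0.767, 1.175)
t=6.000: state=(-0.398, 1.859)
t=6.210: state=(0.098, 2.956)
compare at T: x=0.098, y=2.956

largest component: y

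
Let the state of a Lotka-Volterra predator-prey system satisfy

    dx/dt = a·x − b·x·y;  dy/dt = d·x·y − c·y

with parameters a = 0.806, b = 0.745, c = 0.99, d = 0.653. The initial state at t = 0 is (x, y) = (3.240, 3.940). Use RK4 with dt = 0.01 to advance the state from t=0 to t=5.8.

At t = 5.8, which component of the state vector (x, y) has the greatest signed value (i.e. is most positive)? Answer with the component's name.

largest component: x

t=0.000: state=(3.240, 3.940)
step 1 (dt=0.01): k1=(-6.899, 4.435), k2=(-6.878, 4.371), k3=(-6.878, 4.371), k4=(-6.856, 4.306); state += dt/6·(k1+2k2+2k3+k4)
t=0.010: state=(3.171, 3.984)
t=0.020: state=(3.103, 4.026)
t=0.030: state=(3.035, 4.067)
continuing one RK4 step at a time; state shown every 20 steps (Δt=0.2):
t=0.200: state=(2.009, 4.536)
t=0.400: state=(1.191, 4.566)
t=0.600: state=(0.724, 4.232)
t=0.800: state=(0.469, 3.747)
t=1.000: state=(0.328, 3.235)
t=1.200: state=(0.247, 2.754)
t=1.400: state=(0.199, 2.325)
t=1.600: state=(0.170, 1.954)
t=1.800: state=(0.153, 1.637)
t=2.000: state=(0.144, 1.369)
t=2.200: state=(0.140, 1.144)
t=2.400: state=(0.141, 0.956)
t=2.600: state=(0.145, 0.799)
t=2.800: state=(0.153, 0.668)
t=3.000: state=(0.164, 0.560)
t=3.200: state=(0.178, 0.469)
t=3.400: state=(0.197, 0.395)
t=3.600: state=(0.219, 0.333)
t=3.800: state=(0.246, 0.281)
t=4.000: state=(0.278, 0.239)
t=4.200: state=(0.316, 0.204)
t=4.400: state=(0.361, 0.175)
t=4.600: state=(0.414, 0.151)
t=4.800: state=(0.476, 0.131)
t=5.000: state=(0.549, 0.115)
t=5.200: state=(0.635, 0.102)
t=5.400: state=(0.735, 0.091)
t=5.600: state=(0.853, 0.083)
t=5.800: state=(0.990, 0.077)
compare at T: x=0.990, y=0.077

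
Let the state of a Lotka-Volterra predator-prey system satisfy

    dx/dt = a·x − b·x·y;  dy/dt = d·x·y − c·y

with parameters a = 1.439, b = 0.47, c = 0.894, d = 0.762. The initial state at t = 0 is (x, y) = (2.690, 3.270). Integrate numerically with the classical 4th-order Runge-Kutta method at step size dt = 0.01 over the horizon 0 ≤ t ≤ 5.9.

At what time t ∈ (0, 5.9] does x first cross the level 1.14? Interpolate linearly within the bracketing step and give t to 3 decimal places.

t = 0.945

t=0.000: state=(2.690, 3.270)
step 1 (dt=0.01): k1=(-0.263, 3.779), k2=(-0.287, 3.798), k3=(-0.287, 3.798), k4=(-0.311, 3.816); state += dt/6·(k1+2k2+2k3+k4)
t=0.010: state=(2.687, 3.308)
t=0.020: state=(2.684, 3.346)
t=0.030: state=(2.680, 3.385)
continuing one RK4 step at a time; state shown every 20 steps (Δt=0.2):
t=0.200: state=(2.541, 4.084)
t=0.400: state=(2.218, 4.917)
t=0.600: state=(1.802, 5.589)
t=0.800: state=(1.393, 5.958)
t=0.940: state=(1.148, 6.018)
next step: t=0.950: state=(1.132, 6.016) — x has crossed 1.14
linear interpolation between t=0.940 (1.14782) and t=0.950 (1.13199) → t≈0.945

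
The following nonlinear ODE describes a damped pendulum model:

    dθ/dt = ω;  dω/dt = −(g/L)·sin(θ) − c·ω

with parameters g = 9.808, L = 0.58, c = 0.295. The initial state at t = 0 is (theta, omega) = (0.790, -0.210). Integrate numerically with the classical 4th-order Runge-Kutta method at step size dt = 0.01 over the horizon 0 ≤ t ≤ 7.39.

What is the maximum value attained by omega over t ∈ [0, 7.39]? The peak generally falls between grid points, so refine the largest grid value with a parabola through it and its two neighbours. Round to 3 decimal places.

max omega = 2.674

t=0.000: state=(0.790, -0.210)
step 1 (dt=0.01): k1=(-0.210, -11.950), k2=(-0.270, -11.920), k3=(-0.270, -11.917), k4=(-0.329, -11.883); state += dt/6·(k1+2k2+2k3+k4)
t=0.010: state=(0.787, -0.329)
t=0.020: state=(0.783, -0.448)
t=0.030: state=(0.778, -0.565)
continuing one RK4 step at a time; state shown every 25 steps (Δt=0.25):
t=0.250: state=(0.403, -2.631)
t=0.500: state=(-0.314, -2.601)
t=0.750: state=(-0.699, -0.271)
t=1.000: state=(-0.446, 2.113)
t=1.250: state=(0.187, 2.498)
t=1.500: state=(0.605, 0.602)
t=1.750: state=(0.457, -1.666)
t=2.000: state=(-0.090, -2.323)
t=2.250: state=(-0.516, -0.817)
t=2.500: state=(-0.449, 1.289)
t=2.750: state=(0.019, 2.116)
t=3.000: state=(0.436, 0.946)
t=3.250: state=(0.428, -0.977)
t=3.500: state=(0.033, -1.900)
t=3.750: state=(-0.364, -1.012)
t=4.000: state=(-0.401, 0.721)
t=4.250: state=(-0.070, 1.688)
t=4.500: state=(0.302, 1.033)
t=4.750: state=(0.371, -0.512)
t=5.000: state=(0.095, -1.488)
t=5.250: state=(-0.249, -1.022)
t=5.500: state=(-0.339, 0.344)
t=5.750: state=(-0.112, 1.303)
t=6.000: state=(0.203, 0.991)
t=6.250: state=(0.307, -0.210)
t=6.500: state=(0.122, -1.134)
t=6.750: state=(-0.163, -0.945)
t=7.000: state=(-0.277, 0.103)
t=7.250: state=(-0.127, 0.982)
t=7.390: state=(0.021, 1.067)
largest grid value and its neighbours: omega(1.150)=2.67133, omega(1.160)=2.67394, omega(1.170)=2.67204
parabola through these three points peaks at t≈1.161 with omega≈2.67396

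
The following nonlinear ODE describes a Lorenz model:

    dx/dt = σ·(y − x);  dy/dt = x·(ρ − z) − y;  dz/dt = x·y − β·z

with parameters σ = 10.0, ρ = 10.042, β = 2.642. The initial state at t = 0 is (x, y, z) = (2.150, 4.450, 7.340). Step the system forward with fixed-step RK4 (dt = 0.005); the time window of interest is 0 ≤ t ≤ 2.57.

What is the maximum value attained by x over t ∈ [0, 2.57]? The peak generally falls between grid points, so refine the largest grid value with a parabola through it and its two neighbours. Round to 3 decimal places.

max x = 6.045

t=0.000: state=(2.150, 4.450, 7.340)
step 1 (dt=0.005): k1=(23.000, 1.359, -9.825), k2=(22.459, 1.565, -9.497), k3=(22.478, 1.559, -9.504), k4=(21.954, 1.763, -9.181); state += dt/6·(k1+2k2+2k3+k4)
t=0.005: state=(2.262, 4.458, 7.292)
t=0.010: state=(2.370, 4.468, 7.248)
t=0.015: state=(2.472, 4.479, 7.207)
continuing one RK4 step at a time; state shown every 20 steps (Δt=0.1):
t=0.100: state=(3.744, 4.906, 6.895)
t=0.200: state=(4.753, 5.659, 7.296)
t=0.300: state=(5.557, 6.227, 8.339)
t=0.400: state=(6.011, 6.210, 9.620)
t=0.500: state=(5.925, 5.569, 10.512)
t=0.600: state=(5.384, 4.718, 10.626)
t=0.700: state=(4.716, 4.098, 10.091)
t=0.800: state=(4.217, 3.854, 9.285)
t=0.900: state=(4.003, 3.937, 8.518)
t=1.000: state=(4.070, 4.258, 7.984)
t=1.100: state=(4.357, 4.728, 7.792)
t=1.200: state=(4.777, 5.225, 7.989)
t=1.300: state=(5.204, 5.584, 8.524)
t=1.400: state=(5.486, 5.649, 9.210)
t=1.500: state=(5.508, 5.390, 9.757)
t=1.600: state=(5.277, 4.957, 9.948)
t=1.700: state=(4.923, 4.563, 9.761)
t=1.800: state=(4.605, 4.345, 9.345)
t=1.900: state=(4.426, 4.331, 8.883)
t=2.000: state=(4.416, 4.487, 8.525)
t=2.100: state=(4.554, 4.749, 8.363)
t=2.200: state=(4.784, 5.035, 8.433)
t=2.300: state=(5.028, 5.250, 8.702)
t=2.400: state=(5.201, 5.313, 9.069)
t=2.500: state=(5.240, 5.207, 9.387)
t=2.570: state=(5.184, 5.060, 9.514)
largest grid value and its neighbours: x(0.430)=6.04456, x(0.435)=6.04514, x(0.440)=6.04427
parabola through these three points peaks at t≈0.435 with x≈6.04515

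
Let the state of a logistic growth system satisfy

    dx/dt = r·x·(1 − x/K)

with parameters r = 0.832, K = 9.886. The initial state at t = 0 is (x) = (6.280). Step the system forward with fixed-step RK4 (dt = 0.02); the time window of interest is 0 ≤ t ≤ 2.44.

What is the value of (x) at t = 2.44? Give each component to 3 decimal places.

(x) = (9.193)

t=0.000: state=(6.280)
step 1 (dt=0.02): k1=(1.906), k2=(1.902), k3=(1.902), k4=(1.897); state += dt/6·(k1+2k2+2k3+k4)
t=0.020: state=(6.318)
t=0.040: state=(6.356)
t=0.060: state=(6.394)
continuing one RK4 step at a time; state shown every 5 steps (Δt=0.1):
t=0.100: state=(6.468)
t=0.200: state=(6.652)
t=0.300: state=(6.830)
t=0.400: state=(7.003)
t=0.500: state=(7.170)
t=0.600: state=(7.331)
t=0.700: state=(7.485)
t=0.800: state=(7.633)
t=0.900: state=(7.775)
t=1.000: state=(7.910)
t=1.100: state=(8.038)
t=1.200: state=(8.160)
t=1.300: state=(8.275)
t=1.400: state=(8.384)
t=1.500: state=(8.487)
t=1.600: state=(8.584)
t=1.700: state=(8.675)
t=1.800: state=(8.761)
t=1.900: state=(8.841)
t=2.000: state=(8.916)
t=2.100: state=(8.987)
t=2.200: state=(9.053)
t=2.300: state=(9.114)
t=2.400: state=(9.171)
t=2.440: state=(9.193)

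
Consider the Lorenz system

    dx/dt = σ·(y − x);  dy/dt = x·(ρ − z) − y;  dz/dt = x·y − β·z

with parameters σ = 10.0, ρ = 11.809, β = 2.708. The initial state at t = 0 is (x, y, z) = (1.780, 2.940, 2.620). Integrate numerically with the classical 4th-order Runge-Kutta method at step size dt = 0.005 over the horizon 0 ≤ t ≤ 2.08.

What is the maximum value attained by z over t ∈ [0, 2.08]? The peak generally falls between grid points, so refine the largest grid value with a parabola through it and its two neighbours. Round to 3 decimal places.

max z = 16.443

t=0.000: state=(1.780, 2.940, 2.620)
step 1 (dt=0.005): k1=(11.600, 13.416, -1.862), k2=(11.645, 13.658, -1.703), k3=(11.650, 13.658, -1.703), k4=(11.700, 13.899, -1.542); state += dt/6·(k1+2k2+2k3+k4)
t=0.005: state=(1.838, 3.008, 2.611)
t=0.010: state=(1.897, 3.079, 2.605)
t=0.015: state=(1.956, 3.152, 2.599)
continuing one RK4 step at a time; state shown every 20 steps (Δt=0.1):
t=0.100: state=(3.136, 4.774, 2.835)
t=0.200: state=(5.151, 7.541, 4.429)
t=0.300: state=(7.694, 10.126, 8.542)
t=0.400: state=(9.201, 9.366, 14.204)
t=0.500: state=(7.816, 5.197, 16.426)
t=0.600: state=(4.968, 2.329, 14.517)
t=0.700: state=(2.959, 1.601, 11.694)
t=0.800: state=(2.134, 1.759, 9.271)
t=0.900: state=(2.073, 2.280, 7.432)
t=1.000: state=(2.503, 3.151, 6.207)
t=1.100: state=(3.379, 4.494, 5.718)
t=1.200: state=(4.738, 6.324, 6.302)
t=1.300: state=(6.435, 8.123, 8.428)
t=1.400: state=(7.751, 8.482, 11.795)
t=1.500: state=(7.616, 6.620, 14.246)
t=1.600: state=(6.092, 4.296, 14.117)
t=1.700: state=(4.458, 3.119, 12.410)
t=1.800: state=(3.513, 2.954, 10.482)
t=1.900: state=(3.286, 3.360, 8.911)
t=2.000: state=(3.610, 4.165, 7.921)
t=2.080: state=(4.185, 5.057, 7.670)
largest grid value and its neighbours: z(0.485)=16.43178, z(0.490)=16.44202, z(0.495)=16.44009
parabola through these three points peaks at t≈0.492 with z≈16.44273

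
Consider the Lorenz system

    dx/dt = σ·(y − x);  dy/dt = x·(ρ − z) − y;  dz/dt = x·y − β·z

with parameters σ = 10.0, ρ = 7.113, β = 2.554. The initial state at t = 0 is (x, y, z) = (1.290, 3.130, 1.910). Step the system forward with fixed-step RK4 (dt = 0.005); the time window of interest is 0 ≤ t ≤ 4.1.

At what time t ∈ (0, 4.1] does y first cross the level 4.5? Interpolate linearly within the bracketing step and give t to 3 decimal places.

t = 0.164

t=0.000: state=(1.290, 3.130, 1.910)
step 1 (dt=0.005): k1=(18.400, 3.582, -0.840), k2=(18.030, 3.815, -0.679), k3=(18.045, 3.809, -0.682), k4=(17.688, 4.037, -0.523); state += dt/6·(k1+2k2+2k3+k4)
t=0.005: state=(1.380, 3.149, 1.907)
t=0.010: state=(1.467, 3.170, 1.905)
t=0.015: state=(1.551, 3.194, 1.904)
t=0.160: state=(3.354, 4.458, 2.517)
next step: t=0.165: state=(3.409, 4.512, 2.560) — y has crossed 4.5
linear interpolation between t=0.160 (4.45757) and t=0.165 (4.51248) → t≈0.164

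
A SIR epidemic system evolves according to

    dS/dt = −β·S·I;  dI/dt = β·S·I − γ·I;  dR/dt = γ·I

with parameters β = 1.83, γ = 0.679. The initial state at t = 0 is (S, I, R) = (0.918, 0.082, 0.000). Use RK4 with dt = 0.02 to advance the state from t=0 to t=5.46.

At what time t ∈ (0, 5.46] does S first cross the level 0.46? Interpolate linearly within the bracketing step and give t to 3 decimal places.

t = 2.009

t=0.000: state=(0.918, 0.082, 0.000)
step 1 (dt=0.02): k1=(-0.138, 0.082, 0.056), k2=(-0.139, 0.083, 0.056), k3=(-0.139, 0.083, 0.056), k4=(-0.140, 0.083, 0.057); state += dt/6·(k1+2k2+2k3+k4)
t=0.020: state=(0.915, 0.084, 0.001)
t=0.040: state=(0.912, 0.085, 0.002)
t=0.060: state=(0.910, 0.087, 0.003)
continuing one RK4 step at a time; state shown every 10 steps (Δt=0.2):
t=0.200: state=(0.888, 0.100, 0.012)
t=0.400: state=(0.853, 0.120, 0.027)
t=0.600: state=(0.813, 0.142, 0.045)
t=0.800: state=(0.769, 0.165, 0.066)
t=1.000: state=(0.721, 0.190, 0.090)
t=1.200: state=(0.669, 0.213, 0.117)
t=1.400: state=(0.617, 0.236, 0.148)
t=1.600: state=(0.563, 0.255, 0.181)
t=1.800: state=(0.512, 0.271, 0.217)
t=2.000: state=(0.462, 0.283, 0.255)
next step: t=2.020: state=(0.457, 0.284, 0.259) — S has crossed 0.46
linear interpolation between t=2.000 (0.46214) and t=2.020 (0.45737) → t≈2.009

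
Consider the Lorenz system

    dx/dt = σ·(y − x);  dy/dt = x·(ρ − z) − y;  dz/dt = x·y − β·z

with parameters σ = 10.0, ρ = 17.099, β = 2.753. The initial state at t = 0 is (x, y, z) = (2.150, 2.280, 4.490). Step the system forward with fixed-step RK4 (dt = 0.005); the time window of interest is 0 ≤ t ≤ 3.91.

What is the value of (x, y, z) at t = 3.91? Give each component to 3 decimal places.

t=0.000: state=(2.150, 2.280, 4.490)
step 1 (dt=0.005): k1=(1.300, 24.829, -7.459), k2=(1.888, 24.848, -7.267), k3=(1.874, 24.866, -7.264), k4=(2.450, 24.902, -7.069); state += dt/6·(k1+2k2+2k3+k4)
t=0.005: state=(2.159, 2.404, 4.454)
t=0.010: state=(2.174, 2.529, 4.419)
t=0.015: state=(2.195, 2.655, 4.387)
continuing one RK4 step at a time; state shown every 40 steps (Δt=0.2):
t=0.200: state=(6.083, 9.860, 6.318)
t=0.400: state=(11.964, 10.090, 24.134)
t=0.600: state=(3.015, -0.083, 17.969)
t=0.800: state=(0.613, 0.479, 10.375)
t=1.000: state=(1.067, 1.642, 6.106)
t=1.200: state=(3.618, 5.956, 4.839)
t=1.400: state=(10.917, 14.324, 16.123)
t=1.600: state=(6.620, 1.469, 22.260)
t=1.800: state=(1.158, 0.422, 13.034)
t=2.000: state=(1.107, 1.565, 7.658)
t=2.200: state=(3.259, 5.237, 5.511)
t=2.400: state=(9.868, 13.642, 13.846)
t=2.600: state=(7.893, 2.919, 23.066)
t=2.800: state=(1.731, 0.741, 13.964)
t=3.000: state=(1.627, 2.235, 8.369)
t=3.200: state=(4.426, 6.895, 6.892)
t=3.400: state=(10.807, 12.829, 18.039)
t=3.600: state=(6.075, 2.002, 20.804)
t=3.800: state=(1.983, 1.607, 12.663)
t=3.910: state=(2.119, 2.676, 9.752)

(x, y, z) = (2.119, 2.676, 9.752)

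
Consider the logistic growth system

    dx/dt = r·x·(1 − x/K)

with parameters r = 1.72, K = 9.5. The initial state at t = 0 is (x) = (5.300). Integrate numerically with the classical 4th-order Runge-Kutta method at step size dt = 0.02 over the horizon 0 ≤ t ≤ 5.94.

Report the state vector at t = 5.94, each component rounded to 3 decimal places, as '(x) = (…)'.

t=0.000: state=(5.300)
step 1 (dt=0.02): k1=(4.030), k2=(4.022), k3=(4.022), k4=(4.013); state += dt/6·(k1+2k2+2k3+k4)
t=0.020: state=(5.380)
t=0.040: state=(5.461)
t=0.060: state=(5.540)
continuing one RK4 step at a time; state shown every 10 steps (Δt=0.2):
t=0.200: state=(6.083)
t=0.400: state=(6.794)
t=0.600: state=(7.408)
t=0.800: state=(7.916)
t=1.000: state=(8.319)
t=1.200: state=(8.632)
t=1.400: state=(8.868)
t=1.600: state=(9.043)
t=1.800: state=(9.171)
t=2.000: state=(9.265)
t=2.200: state=(9.332)
t=2.400: state=(9.380)
t=2.600: state=(9.415)
t=2.800: state=(9.439)
t=3.000: state=(9.457)
t=3.200: state=(9.469)
t=3.400: state=(9.478)
t=3.600: state=(9.485)
t=3.800: state=(9.489)
t=4.000: state=(9.492)
t=4.200: state=(9.495)
t=4.400: state=(9.496)
t=4.600: state=(9.497)
t=4.800: state=(9.498)
t=5.000: state=(9.499)
t=5.200: state=(9.499)
t=5.400: state=(9.499)
t=5.600: state=(9.500)
t=5.800: state=(9.500)
t=5.940: state=(9.500)

(x) = (9.500)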